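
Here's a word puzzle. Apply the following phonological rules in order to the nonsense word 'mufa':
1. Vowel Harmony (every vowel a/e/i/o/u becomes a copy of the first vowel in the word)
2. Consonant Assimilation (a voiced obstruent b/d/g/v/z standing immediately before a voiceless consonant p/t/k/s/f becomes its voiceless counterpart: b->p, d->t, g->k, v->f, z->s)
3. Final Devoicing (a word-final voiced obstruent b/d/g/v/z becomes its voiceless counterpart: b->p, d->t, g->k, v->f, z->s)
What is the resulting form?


Starting form: 'mufa'
Rule 1: Vowel Harmony: all vowels become 'u' (matching first vowel). 'mufa' -> 'mufu'
Rule 2: Consonant Assimilation: no voiced obstruent (b/d/g/v/z) stands immediately before a voiceless consonant (p/t/k/s/f). No change.
Rule 3: Final Devoicing: the word ends in the vowel 'u', not a consonant. No change.
Final form: 'mufu'

mufu


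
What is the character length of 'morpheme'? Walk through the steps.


Spell out 'morpheme' and number each letter: m(1), o(2), r(3), p(4), h(5), e(6), m(7), e(8). Total: 8 letters.

8


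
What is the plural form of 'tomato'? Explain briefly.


Apply rule: Add -es (consonant + o). 'tomato' becomes 'tomatoes'.

tomatoes


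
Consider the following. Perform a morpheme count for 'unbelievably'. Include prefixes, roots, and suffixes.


Decomposition: un- (prefix) + believe (root) + -able (suffix) + -ly (suffix) = 4 morpheme(s)

4 morphemes


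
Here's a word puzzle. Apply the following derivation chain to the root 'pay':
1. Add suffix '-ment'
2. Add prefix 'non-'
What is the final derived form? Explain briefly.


Step 1: Add suffix '-ment' to 'pay' = 'payment'
Step 2: Add prefix 'non-' to 'payment' = 'nonpayment'

nonpayment


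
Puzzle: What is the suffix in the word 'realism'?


The word 'realism' = 'real' (root) + '-ism' (suffix). The suffix is '-ism'.

ism


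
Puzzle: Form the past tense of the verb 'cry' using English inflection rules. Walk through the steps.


Apply rule: Change -y to -ied. 'cry' becomes 'cried'.

cried


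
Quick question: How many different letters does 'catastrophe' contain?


Unique letters in 'catastrophe': {a, c, e, h, o, p, r, s, t} = 9 distinct letters.

9


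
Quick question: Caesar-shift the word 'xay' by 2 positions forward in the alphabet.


Shift each letter by 2: x -> z, a -> c, y -> a. Result: 'zca'.

zca


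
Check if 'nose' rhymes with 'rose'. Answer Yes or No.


Rime (stressed vowel + following sounds) of 'nose': -ose = /oʊz/
Rime of 'rose': -ose = /oʊz/
/oʊz/ and /oʊz/ are the same ending sound, so the words rhyme.

Yes


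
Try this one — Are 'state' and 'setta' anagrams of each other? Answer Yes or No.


Sorted letters of 'state': 'aestt'
Sorted letters of 'setta': 'aestt'
They match.

Yes


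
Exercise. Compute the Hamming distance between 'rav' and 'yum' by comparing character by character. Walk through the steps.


Alignment:
Position 1: 'r' vs 'y' = DIFFER
Position 2: 'a' vs 'u' = DIFFER
Position 3: 'v' vs 'm' = DIFFER
Total differences: 3

3


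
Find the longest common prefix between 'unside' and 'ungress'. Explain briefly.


Compare from the start: 2 characters match: 'un'. Mismatch at position 3: 's' vs 'g'.

un


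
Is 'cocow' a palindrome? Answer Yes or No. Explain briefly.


Forward: 'cocow'
Reversed: 'wococ'
They differ.

No


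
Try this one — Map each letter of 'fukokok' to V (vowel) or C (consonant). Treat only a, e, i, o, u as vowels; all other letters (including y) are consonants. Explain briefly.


Letter mapping: f = C, u = V, k = C, o = V, k = C, o = V, k = C.

CVCVCVC


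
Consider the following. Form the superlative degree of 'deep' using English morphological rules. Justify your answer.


Apply superlative formation (add -est): 'deep' -> 'deepest'.

deepest


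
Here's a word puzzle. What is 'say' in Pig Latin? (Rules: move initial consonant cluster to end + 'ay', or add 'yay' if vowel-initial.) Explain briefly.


'say': move consonant cluster 's' to end and add 'ay': 'aysay'.

aysay


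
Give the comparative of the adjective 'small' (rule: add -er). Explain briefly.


Apply comparative formation (add -er): 'small' -> 'smaller'.

smaller


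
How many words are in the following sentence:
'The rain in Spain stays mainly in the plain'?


Split into words: The | rain | in | Spain | stays | mainly | in | the | plain = 9 words.

9


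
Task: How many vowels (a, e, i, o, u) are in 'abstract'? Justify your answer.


Vowels in 'abstract': a, a = 2 vowels.

2


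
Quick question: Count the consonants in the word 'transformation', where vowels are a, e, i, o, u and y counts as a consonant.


Consonants in 'transformation': t, r, n, s, f, r, m, t, n = 9 consonants.

9


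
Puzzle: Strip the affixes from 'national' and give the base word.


Remove suffix '-al' from 'national' to get root 'nation'.

nation


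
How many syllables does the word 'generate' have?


Break 'generate' into syllables: gen-er-ate -> gen | er | ate = 3 syllables

3 syllables


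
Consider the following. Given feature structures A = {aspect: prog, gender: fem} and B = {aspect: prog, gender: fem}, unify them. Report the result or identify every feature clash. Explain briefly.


Compare features:
aspect: A=prog vs B=prog -> unified: prog
gender: A=fem vs B=fem -> unified: fem
No clashes found.

Unified: {aspect: prog, gender: fem}


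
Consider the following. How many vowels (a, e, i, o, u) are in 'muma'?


Vowels in 'muma': u, a = 2 vowels.

2


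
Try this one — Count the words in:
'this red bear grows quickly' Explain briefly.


Split into words: this | red | bear | grows | quickly = 5 words.

5


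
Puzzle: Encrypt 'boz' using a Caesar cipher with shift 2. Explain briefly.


Shift each letter by 2: b -> d, o -> q, z -> b. Result: 'dqb'.

dqb


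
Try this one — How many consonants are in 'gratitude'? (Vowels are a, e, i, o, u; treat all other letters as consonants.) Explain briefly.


Consonants in 'gratitude': g, r, t, t, d = 5 consonants.

5


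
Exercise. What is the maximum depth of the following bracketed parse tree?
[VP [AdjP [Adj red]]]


Count bracket nesting levels:
'[' at pos 0: depth = 1
'[' at pos 4: depth = 2
'[' at pos 10: depth = 3
Maximum depth reached: 3

3


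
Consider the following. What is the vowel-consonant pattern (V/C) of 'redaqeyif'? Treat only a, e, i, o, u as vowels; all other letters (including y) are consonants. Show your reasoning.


Letter mapping: r = C, e = V, d = C, a = V, q = C, e = V, y = C, i = V, f = C.

CVCVCVCVC


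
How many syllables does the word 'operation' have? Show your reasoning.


Break 'operation' into syllables: op-er-a-tion -> op | er | a | tion = 4 syllables

4 syllables


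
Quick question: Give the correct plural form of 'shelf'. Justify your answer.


Apply rule: Change -f to -ves. 'shelf' becomes 'shelves'.

shelves


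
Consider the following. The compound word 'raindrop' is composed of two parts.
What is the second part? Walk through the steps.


Split 'raindrop' into 'rain' + 'drop'. The second part is 'drop'.

drop


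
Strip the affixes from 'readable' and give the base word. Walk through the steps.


Remove suffix '-able' from 'readable' to get root 'read'.

read


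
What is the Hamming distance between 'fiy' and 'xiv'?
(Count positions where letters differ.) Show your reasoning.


Alignment:
Position 1: 'f' vs 'x' = DIFFER
Position 2: 'i' vs 'i' = match
Position 3: 'y' vs 'v' = DIFFER
Total differences: 2

2


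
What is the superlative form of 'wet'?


Apply superlative formation (double final consonant, add -est): 'wet' -> 'wettest'.

wettest


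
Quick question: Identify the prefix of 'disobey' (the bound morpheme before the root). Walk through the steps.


The word 'disobey' = 'dis' (prefix) + 'obey' (root). The prefix is 'dis'.

dis


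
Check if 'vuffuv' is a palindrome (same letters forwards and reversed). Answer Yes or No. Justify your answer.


Forward: 'vuffuv'
Reversed: 'vuffuv'
They are identical.

Yes


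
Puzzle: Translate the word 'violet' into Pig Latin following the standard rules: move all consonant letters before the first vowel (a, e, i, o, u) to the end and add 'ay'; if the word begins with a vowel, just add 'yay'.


'violet': move consonant cluster 'v' to end and add 'ay': 'ioletvay'.

ioletvay


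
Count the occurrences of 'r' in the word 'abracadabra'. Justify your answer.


Letter 'r' in 'abracadabra': found at position(s) 3, 10 = 2 occurrence(s).

2


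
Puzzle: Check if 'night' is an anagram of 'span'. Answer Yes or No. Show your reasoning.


Sorted letters of 'night': 'ghint'
Sorted letters of 'span': 'anps'
They do not match.

No


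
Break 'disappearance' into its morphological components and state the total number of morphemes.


Step 1: Identify prefix: 'dis' (meaning: not/apart)
Step 2: Identify root: 'appear'
Step 3: Identify suffix(es): 'ance'
Decomposition: dis- (prefix: not/apart) + appear (root) + -ance (suffix: state/act)
Total morphemes: 3

3 morphemes (dis- (prefix: not/apart) + appear (root) + -ance (suffix: state/act))


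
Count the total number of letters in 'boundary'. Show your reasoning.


Spell out 'boundary' and number each letter: b(1), o(2), u(3), n(4), d(5), a(6), r(7), y(8). Total: 8 letters.

8


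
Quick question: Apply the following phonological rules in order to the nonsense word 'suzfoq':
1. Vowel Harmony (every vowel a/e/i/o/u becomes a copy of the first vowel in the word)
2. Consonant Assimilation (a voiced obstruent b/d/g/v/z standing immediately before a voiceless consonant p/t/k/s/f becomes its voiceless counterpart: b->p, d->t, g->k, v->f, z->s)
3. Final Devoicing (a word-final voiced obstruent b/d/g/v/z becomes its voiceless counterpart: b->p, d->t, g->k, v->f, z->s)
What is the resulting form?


Starting form: 'suzfoq'
Rule 1: Vowel Harmony: all vowels become 'u' (matching first vowel). 'suzfoq' -> 'suzfuq'
Rule 2: Consonant Assimilation: voiced obstruent before voiceless consonant becomes voiceless ('zf' -> 'sf'). 'suzfuq' -> 'susfuq'
Rule 3: Final Devoicing: final consonant 'q' is not one of the voiced obstruents b/d/g/v/z. No change.
Final form: 'susfuq'

susfuq


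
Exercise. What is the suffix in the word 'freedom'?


The word 'freedom' = 'free' (root) + '-dom' (suffix). The suffix is '-dom'.

dom


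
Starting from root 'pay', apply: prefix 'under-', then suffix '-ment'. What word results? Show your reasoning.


Step 1: Add prefix 'under-' to 'pay' = 'underpay'
Step 2: Add suffix '-ment' to 'underpay' = 'underpayment'

underpayment


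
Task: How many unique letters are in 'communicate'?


Unique letters in 'communicate': {a, c, e, i, m, n, o, t, u} = 9 distinct letters.

9


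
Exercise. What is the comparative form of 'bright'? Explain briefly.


Apply comparative formation (add -er): 'bright' -> 'brighter'.

brighter


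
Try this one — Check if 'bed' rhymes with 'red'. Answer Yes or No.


Rime (stressed vowel + following sounds) of 'bed': -ed = /ɛd/
Rime of 'red': -ed = /ɛd/
/ɛd/ and /ɛd/ are the same ending sound, so the words rhyme.

Yes


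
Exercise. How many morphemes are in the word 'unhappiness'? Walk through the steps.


Decomposition: un- (prefix) + happy (root) + -ness (suffix) = 3 morpheme(s)

3 morphemes


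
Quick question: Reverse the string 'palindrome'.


Reverse 'palindrome' character by character: 'emordnilap'.

emordnilap


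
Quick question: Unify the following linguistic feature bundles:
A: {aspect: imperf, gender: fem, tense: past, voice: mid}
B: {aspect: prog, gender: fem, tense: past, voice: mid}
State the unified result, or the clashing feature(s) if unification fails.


Compare features:
aspect: A=imperf vs B=prog -> CLASH
gender: A=fem vs B=fem -> unified: fem
tense: A=past vs B=past -> unified: past
voice: A=mid vs B=mid -> unified: mid
Clash detected on feature 'aspect' (imperf vs prog); unification fails.

CLASH on 'aspect' (imperf vs prog)


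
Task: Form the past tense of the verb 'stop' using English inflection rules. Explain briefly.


Apply rule: Double final consonant and add -ed. 'stop' becomes 'stopped'.

stopped


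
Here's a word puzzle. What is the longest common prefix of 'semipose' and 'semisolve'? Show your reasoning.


Compare from the start: 4 characters match: 'semi'. Mismatch at position 5: 'p' vs 's'.

semi


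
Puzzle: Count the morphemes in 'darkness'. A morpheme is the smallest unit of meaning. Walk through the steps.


Decomposition: dark (root) + -ness (suffix) = 2 morpheme(s)

2 morphemes


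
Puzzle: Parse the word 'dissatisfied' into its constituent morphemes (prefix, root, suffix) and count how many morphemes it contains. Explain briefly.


Step 1: Identify prefix: 'dis' (meaning: not/apart)
Step 2: Identify root: 'satisfy'
Step 3: Identify suffix(es): 'ed'
Decomposition: dis- (prefix: not/apart) + satisfy (root) + -ed (suffix: past)
Total morphemes: 3

3 morphemes (dis- (prefix: not/apart) + satisfy (root) + -ed (suffix: past))


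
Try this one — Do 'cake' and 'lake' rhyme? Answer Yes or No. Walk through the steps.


Rime (stressed vowel + following sounds) of 'cake': -ake = /eɪk/
Rime of 'lake': -ake = /eɪk/
/eɪk/ and /eɪk/ are the same ending sound, so the words rhyme.

Yes


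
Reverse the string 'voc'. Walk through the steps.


Reverse 'voc' character by character: 'cov'.

cov


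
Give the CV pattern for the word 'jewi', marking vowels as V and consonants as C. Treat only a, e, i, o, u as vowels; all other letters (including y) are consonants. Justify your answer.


Letter mapping: j = C, e = V, w = C, i = V.

CVCV


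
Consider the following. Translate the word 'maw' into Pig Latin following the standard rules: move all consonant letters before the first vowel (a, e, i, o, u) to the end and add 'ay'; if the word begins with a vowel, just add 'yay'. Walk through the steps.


'maw': move consonant cluster 'm' to end and add 'ay': 'awmay'.

awmay


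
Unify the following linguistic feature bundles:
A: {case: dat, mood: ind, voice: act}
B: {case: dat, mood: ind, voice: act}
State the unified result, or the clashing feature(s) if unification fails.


Compare features:
case: A=dat vs B=dat -> unified: dat
mood: A=ind vs B=ind -> unified: ind
voice: A=act vs B=act -> unified: act
No clashes found.

Unified: {case: dat, mood: ind, voice: act}


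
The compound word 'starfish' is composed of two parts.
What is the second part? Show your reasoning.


Split 'starfish' into 'star' + 'fish'. The second part is 'fish'.

fish


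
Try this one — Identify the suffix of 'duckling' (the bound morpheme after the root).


The word 'duckling' = 'duck' (root) + '-ling' (suffix). The suffix is '-ling'.

ling


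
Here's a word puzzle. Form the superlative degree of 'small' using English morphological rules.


Apply superlative formation (add -est): 'small' -> 'smallest'.

smallest


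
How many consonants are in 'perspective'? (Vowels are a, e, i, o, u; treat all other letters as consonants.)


Consonants in 'perspective': p, r, s, p, c, t, v = 7 consonants.

7


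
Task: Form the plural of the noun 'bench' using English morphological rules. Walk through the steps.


Apply rule: Add -es (sibilant/fricative ending). 'bench' becomes 'benches'.

benches


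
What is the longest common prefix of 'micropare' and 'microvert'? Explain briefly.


Compare from the start: 5 characters match: 'micro'. Mismatch at position 6: 'p' vs 'v'.

micro


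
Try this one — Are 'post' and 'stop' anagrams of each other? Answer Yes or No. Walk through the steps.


Sorted letters of 'post': 'opst'
Sorted letters of 'stop': 'opst'
They match.

Yes


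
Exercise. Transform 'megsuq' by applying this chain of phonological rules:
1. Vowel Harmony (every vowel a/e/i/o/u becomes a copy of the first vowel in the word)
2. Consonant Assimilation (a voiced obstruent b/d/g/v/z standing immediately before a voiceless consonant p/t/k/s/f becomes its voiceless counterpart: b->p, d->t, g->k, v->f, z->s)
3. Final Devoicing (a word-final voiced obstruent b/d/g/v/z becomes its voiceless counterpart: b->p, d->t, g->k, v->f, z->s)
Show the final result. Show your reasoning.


Starting form: 'megsuq'
Rule 1: Vowel Harmony: all vowels become 'e' (matching first vowel). 'megsuq' -> 'megseq'
Rule 2: Consonant Assimilation: voiced obstruent before voiceless consonant becomes voiceless ('gs' -> 'ks'). 'megseq' -> 'mekseq'
Rule 3: Final Devoicing: final consonant 'q' is not one of the voiced obstruents b/d/g/v/z. No change.
Final form: 'mekseq'

mekseq


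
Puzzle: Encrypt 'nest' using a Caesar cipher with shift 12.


Shift each letter by 12: n -> z, e -> q, s -> e, t -> f. Result: 'zqef'.

zqef


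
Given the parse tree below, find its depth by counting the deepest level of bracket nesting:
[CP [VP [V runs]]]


Count bracket nesting levels:
'[' at pos 0: depth = 1
'[' at pos 4: depth = 2
'[' at pos 8: depth = 3
Maximum depth reached: 3

3


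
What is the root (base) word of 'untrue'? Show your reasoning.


Remove prefix 'un' from 'untrue' to get root 'true'.

true


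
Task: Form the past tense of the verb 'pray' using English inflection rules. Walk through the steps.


Apply rule: Add -ed. 'pray' becomes 'prayed'.

prayed


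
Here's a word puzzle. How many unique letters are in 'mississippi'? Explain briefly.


Unique letters in 'mississippi': {i, m, p, s} = 4 distinct letters.

4


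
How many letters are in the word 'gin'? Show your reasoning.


Spell out 'gin' and number each letter: g(1), i(2), n(3). Total: 3 letters.

3


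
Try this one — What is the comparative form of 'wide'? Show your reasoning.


Apply comparative formation (ends in e: add -r): 'wide' -> 'wider'.

wider


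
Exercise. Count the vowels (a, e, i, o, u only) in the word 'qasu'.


Vowels in 'qasu': a, u = 2 vowels.

2


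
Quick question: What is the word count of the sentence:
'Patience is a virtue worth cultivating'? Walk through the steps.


Split into words: Patience | is | a | virtue | worth | cultivating = 6 words.

6


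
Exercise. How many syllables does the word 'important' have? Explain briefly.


Break 'important' into syllables: im-por-tant -> im | por | tant = 3 syllables

3 syllables


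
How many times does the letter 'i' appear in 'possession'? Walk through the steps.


Letter 'i' in 'possession': found at position(s) 8 = 1 occurrence(s).

1


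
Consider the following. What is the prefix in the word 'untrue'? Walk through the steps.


The word 'untrue' = 'un' (prefix) + 'true' (root). The prefix is 'un'.

un


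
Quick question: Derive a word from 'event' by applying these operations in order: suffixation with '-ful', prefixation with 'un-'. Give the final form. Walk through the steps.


Step 1: Add suffix '-ful' to 'event' = 'eventful'
Step 2: Add prefix 'un-' to 'eventful' = 'uneventful'

uneventful


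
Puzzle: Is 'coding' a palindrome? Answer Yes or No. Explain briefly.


Forward: 'coding'
Reversed: 'gnidoc'
They differ.

No


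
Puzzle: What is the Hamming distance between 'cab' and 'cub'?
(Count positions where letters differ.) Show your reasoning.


Alignment:
Position 1: 'c' vs 'c' = match
Position 2: 'a' vs 'u' = DIFFER
Position 3: 'b' vs 'b' = match
Total differences: 1

1


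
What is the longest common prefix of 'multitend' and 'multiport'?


Compare from the start: 5 characters match: 'multi'. Mismatch at position 6: 't' vs 'p'.

multi


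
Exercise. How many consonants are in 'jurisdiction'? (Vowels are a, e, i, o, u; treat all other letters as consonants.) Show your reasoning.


Consonants in 'jurisdiction': j, r, s, d, c, t, n = 7 consonants.

7


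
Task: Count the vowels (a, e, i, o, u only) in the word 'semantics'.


Vowels in 'semantics': e, a, i = 3 vowels.

3


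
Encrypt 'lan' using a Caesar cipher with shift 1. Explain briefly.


Shift each letter by 1: l -> m, a -> b, n -> o. Result: 'mbo'.

mbo


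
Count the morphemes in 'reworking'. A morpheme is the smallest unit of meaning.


Decomposition: re- (prefix) + work (root) + -ing (suffix) = 3 morpheme(s)

3 morphemes


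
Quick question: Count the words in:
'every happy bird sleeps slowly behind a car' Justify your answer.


Split into words: every | happy | bird | sleeps | slowly | behind | a | car = 8 words.

8


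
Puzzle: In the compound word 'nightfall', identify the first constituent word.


Split 'nightfall' into 'night' + 'fall'. The first part is 'night'.

night


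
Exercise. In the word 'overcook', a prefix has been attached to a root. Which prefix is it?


The word 'overcook' = 'over' (prefix) + 'cook' (root). The prefix is 'over'.

over


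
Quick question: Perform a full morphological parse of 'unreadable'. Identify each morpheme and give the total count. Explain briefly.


Step 1: Identify prefix: 'un' (meaning: not/reverse)
Step 2: Identify root: 'read'
Step 3: Identify suffix(es): 'able'
Decomposition: un- (prefix: not/reverse) + read (root) + -able (suffix: capable of)
Total morphemes: 3

3 morphemes (un- (prefix: not/reverse) + read (root) + -able (suffix: capable of))


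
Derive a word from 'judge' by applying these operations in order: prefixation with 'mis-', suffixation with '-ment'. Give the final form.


Step 1: Add prefix 'mis-' to 'judge' = 'misjudge'
Step 2: Add suffix '-ment' to 'misjudge' = 'misjudgment'

misjudgment


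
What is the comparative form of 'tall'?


Apply comparative formation (add -er): 'tall' -> 'taller'.

taller


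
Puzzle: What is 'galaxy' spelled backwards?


Reverse 'galaxy' character by character: 'yxalag'.

yxalag


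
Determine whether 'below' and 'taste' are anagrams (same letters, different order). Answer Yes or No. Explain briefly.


Sorted letters of 'below': 'below'
Sorted letters of 'taste': 'aestt'
They do not match.

No


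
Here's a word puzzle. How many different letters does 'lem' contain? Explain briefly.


Unique letters in 'lem': {e, l, m} = 3 distinct letters.

3


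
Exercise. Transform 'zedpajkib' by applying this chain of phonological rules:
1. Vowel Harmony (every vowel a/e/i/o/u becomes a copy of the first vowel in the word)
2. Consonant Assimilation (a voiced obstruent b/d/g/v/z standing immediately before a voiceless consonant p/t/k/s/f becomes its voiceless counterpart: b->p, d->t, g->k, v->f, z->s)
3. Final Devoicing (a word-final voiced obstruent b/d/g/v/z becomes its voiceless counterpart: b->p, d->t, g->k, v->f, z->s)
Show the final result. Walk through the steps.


Starting form: 'zedpajkib'
Rule 1: Vowel Harmony: all vowels become 'e' (matching first vowel). 'zedpajkib' -> 'zedpejkeb'
Rule 2: Consonant Assimilation: voiced obstruent before voiceless consonant becomes voiceless ('dp' -> 'tp'). 'zedpejkeb' -> 'zetpejkeb'
Rule 3: Final Devoicing: word-final voiced obstruent 'b' becomes voiceless 'p'. 'zetpejkeb' -> 'zetpejkep'
Final form: 'zetpejkep'

zetpejkep


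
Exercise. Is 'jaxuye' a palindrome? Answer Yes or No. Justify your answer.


Forward: 'jaxuye'
Reversed: 'eyuxaj'
They differ.

No


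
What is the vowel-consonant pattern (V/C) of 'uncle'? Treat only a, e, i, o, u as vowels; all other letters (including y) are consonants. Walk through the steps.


Letter mapping: u = V, n = C, c = C, l = C, e = V.

VCCCV


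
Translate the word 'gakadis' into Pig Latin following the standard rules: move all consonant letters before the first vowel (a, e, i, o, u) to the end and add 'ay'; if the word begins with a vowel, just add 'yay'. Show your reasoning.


'gakadis': move consonant cluster 'g' to end and add 'ay': 'akadisgay'.

akadisgay


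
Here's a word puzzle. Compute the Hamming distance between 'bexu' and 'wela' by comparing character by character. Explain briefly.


Alignment:
Position 1: 'b' vs 'w' = DIFFER
Position 2: 'e' vs 'e' = match
Position 3: 'x' vs 'l' = DIFFER
Position 4: 'u' vs 'a' = DIFFER
Total differences: 3

3


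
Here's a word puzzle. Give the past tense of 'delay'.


Apply rule: Add -ed. 'delay' becomes 'delayed'.

delayed


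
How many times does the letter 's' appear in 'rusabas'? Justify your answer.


Letter 's' in 'rusabas': found at position(s) 3, 7 = 2 occurrence(s).

2


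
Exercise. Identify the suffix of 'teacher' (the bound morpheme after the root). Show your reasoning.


The word 'teacher' = 'teach' (root) + '-er' (suffix). The suffix is '-er'.

er


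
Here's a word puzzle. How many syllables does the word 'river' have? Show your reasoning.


Break 'river' into syllables: riv-er -> riv | er = 2 syllables

2 syllables


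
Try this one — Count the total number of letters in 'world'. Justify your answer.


Spell out 'world' and number each letter: w(1), o(2), r(3), l(4), d(5). Total: 5 letters.

5


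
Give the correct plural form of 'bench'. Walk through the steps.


Apply rule: Add -es (sibilant/fricative ending). 'bench' becomes 'benches'.

benches


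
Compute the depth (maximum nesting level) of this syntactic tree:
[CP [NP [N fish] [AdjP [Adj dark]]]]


Count bracket nesting levels:
'[' at pos 0: depth = 1
'[' at pos 4: depth = 2
'[' at pos 8: depth = 3
'[' at pos 17: depth = 3
'[' at pos 23: depth = 4
Maximum depth reached: 4

4


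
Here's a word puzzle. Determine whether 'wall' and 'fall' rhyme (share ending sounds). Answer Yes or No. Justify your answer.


Rime (stressed vowel + following sounds) of 'wall': -all = /ɔːl/
Rime of 'fall': -all = /ɔːl/
/ɔːl/ and /ɔːl/ are the same ending sound, so the words rhyme.

Yes


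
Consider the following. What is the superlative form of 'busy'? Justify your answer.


Apply superlative formation (consonant + y: change y to i, add -est): 'busy' -> 'busiest'.

busiest


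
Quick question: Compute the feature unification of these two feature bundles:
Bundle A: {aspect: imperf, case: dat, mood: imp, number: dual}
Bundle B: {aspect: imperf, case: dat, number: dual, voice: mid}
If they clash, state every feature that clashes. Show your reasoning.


Compare features:
aspect: A=imperf vs B=imperf -> unified: imperf
case: A=dat vs B=dat -> unified: dat
mood: A=imp vs B=_ -> unified: imp
number: A=dual vs B=dual -> unified: dual
voice: A=_ vs B=mid -> unified: mid
No clashes found.

Unified: {aspect: imperf, case: dat, mood: imp, number: dual, voice: mid}


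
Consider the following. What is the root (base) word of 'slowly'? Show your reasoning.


Remove suffix '-ly' from 'slowly' to get root 'slow'.

slow


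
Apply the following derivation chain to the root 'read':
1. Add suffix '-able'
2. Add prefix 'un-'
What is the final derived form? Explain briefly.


Step 1: Add suffix '-able' to 'read' = 'readable'
Step 2: Add prefix 'un-' to 'readable' = 'unreadable'

unreadable


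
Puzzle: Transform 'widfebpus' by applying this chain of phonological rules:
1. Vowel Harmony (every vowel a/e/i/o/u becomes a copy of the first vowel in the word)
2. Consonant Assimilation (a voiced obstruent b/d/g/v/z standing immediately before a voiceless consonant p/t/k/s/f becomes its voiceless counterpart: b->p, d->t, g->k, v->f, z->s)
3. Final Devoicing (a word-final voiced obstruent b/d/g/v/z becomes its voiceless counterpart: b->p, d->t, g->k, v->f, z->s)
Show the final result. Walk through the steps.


Starting form: 'widfebpus'
Rule 1: Vowel Harmony: all vowels become 'i' (matching first vowel). 'widfebpus' -> 'widfibpis'
Rule 2: Consonant Assimilation: voiced obstruent before voiceless consonant becomes voiceless ('df' -> 'tf', 'bp' -> 'pp'). 'widfibpis' -> 'witfippis'
Rule 3: Final Devoicing: final consonant 's' is not one of the voiced obstruents b/d/g/v/z. No change.
Final form: 'witfippis'

witfippis


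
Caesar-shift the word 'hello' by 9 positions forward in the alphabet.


Shift each letter by 9: h -> q, e -> n, l -> u, l -> u, o -> x. Result: 'qnuux'.

qnuux


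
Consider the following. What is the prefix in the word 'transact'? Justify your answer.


The word 'transact' = 'trans' (prefix) + 'act' (root). The prefix is 'trans'.

trans


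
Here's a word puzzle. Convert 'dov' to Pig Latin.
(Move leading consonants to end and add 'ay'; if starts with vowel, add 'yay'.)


'dov': move consonant cluster 'd' to end and add 'ay': 'ovday'.

ovday


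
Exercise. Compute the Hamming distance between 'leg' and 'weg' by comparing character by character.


Alignment:
Position 1: 'l' vs 'w' = DIFFER
Position 2: 'e' vs 'e' = match
Position 3: 'g' vs 'g' = match
Total differences: 1

1


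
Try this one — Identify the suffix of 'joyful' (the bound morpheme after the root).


The word 'joyful' = 'joy' (root) + '-ful' (suffix). The suffix is '-ful'.

ful


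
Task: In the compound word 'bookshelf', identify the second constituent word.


Split 'bookshelf' into 'book' + 'shelf'. The second part is 'shelf'.

shelf


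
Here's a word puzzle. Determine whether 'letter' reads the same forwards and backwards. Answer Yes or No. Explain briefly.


Forward: 'letter'
Reversed: 'rettel'
They differ.

No


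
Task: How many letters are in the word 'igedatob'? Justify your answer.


Spell out 'igedatob' and number each letter: i(1), g(2), e(3), d(4), a(5), t(6), o(7), b(8). Total: 8 letters.

8


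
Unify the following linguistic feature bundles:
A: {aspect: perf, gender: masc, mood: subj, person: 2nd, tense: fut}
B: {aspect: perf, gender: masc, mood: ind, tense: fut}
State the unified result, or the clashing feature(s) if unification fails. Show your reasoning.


Compare features:
aspect: A=perf vs B=perf -> unified: perf
gender: A=masc vs B=masc -> unified: masc
mood: A=subj vs B=ind -> CLASH
person: A=2nd vs B=_ -> unified: 2nd
tense: A=fut vs B=fut -> unified: fut
Clash detected on feature 'mood' (subj vs ind); unification fails.

CLASH on 'mood' (subj vs ind)


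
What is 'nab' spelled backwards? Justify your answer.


Reverse 'nab' character by character: 'ban'.

ban


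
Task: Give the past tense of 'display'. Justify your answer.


Apply rule: Add -ed. 'display' becomes 'displayed'.

displayed


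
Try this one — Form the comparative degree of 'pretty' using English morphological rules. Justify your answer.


Apply comparative formation (consonant + y: change y to i, add -er): 'pretty' -> 'prettier'.

prettier


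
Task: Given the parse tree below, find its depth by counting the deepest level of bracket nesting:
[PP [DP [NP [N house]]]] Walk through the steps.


Count bracket nesting levels:
'[' at pos 0: depth = 1
'[' at pos 4: depth = 2
'[' at pos 8: depth = 3
'[' at pos 12: depth = 4
Maximum depth reached: 4

4


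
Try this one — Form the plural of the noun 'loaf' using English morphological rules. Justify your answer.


Apply rule: Change -f to -ves. 'loaf' becomes 'loaves'.

loaves


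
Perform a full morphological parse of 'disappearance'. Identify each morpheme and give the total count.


Step 1: Identify prefix: 'dis' (meaning: not/apart)
Step 2: Identify root: 'appear'
Step 3: Identify suffix(es): 'ance'
Decomposition: dis- (prefix: not/apart) + appear (root) + -ance (suffix: state/act)
Total morphemes: 3

3 morphemes (dis- (prefix: not/apart) + appear (root) + -ance (suffix: state/act))


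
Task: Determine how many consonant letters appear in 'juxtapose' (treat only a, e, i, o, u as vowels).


Consonants in 'juxtapose': j, x, t, p, s = 5 consonants.

5


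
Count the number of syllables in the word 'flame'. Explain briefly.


Break 'flame' into syllables: flame -> flame = 1 syllable

1 syllable


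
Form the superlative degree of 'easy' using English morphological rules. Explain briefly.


Apply superlative formation (consonant + y: change y to i, add -est): 'easy' -> 'easiest'.

easiest


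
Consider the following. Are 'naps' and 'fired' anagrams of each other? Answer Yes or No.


Sorted letters of 'naps': 'anps'
Sorted letters of 'fired': 'defir'
They do not match.

No


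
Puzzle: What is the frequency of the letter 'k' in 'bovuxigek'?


Letter 'k' in 'bovuxigek': found at position(s) 9 = 1 occurrence(s).

1


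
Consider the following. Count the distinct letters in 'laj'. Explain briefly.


Unique letters in 'laj': {a, j, l} = 3 distinct letters.

3


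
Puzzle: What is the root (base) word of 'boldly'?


Remove suffix '-ly' from 'boldly' to get root 'bold'.

bold


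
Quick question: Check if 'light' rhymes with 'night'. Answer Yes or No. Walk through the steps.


Rime (stressed vowel + following sounds) of 'light': -ight = /aɪt/
Rime of 'night': -ight = /aɪt/
/aɪt/ and /aɪt/ are the same ending sound, so the words rhyme.

Yes


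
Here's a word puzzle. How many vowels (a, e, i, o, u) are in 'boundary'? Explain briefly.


Vowels in 'boundary': o, u, a = 3 vowels.

3


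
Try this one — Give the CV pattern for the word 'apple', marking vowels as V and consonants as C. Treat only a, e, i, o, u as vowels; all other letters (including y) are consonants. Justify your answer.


Letter mapping: a = V, p = C, p = C, l = C, e = V.

VCCCV


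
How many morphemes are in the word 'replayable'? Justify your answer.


Decomposition: re- (prefix) + play (root) + -able (suffix) = 3 morpheme(s)

3 morphemes


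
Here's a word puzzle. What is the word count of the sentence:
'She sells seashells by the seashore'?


Split into words: She | sells | seashells | by | the | seashore = 6 words.

6


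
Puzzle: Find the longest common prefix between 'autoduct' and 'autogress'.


Compare from the start: 4 characters match: 'auto'. Mismatch at position 5: 'd' vs 'g'.

auto


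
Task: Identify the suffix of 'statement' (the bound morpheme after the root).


The word 'statement' = 'state' (root) + '-ment' (suffix). The suffix is '-ment'.

ment


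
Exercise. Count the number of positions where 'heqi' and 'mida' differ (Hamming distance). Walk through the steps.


Alignment:
Position 1: 'h' vs 'm' = DIFFER
Position 2: 'e' vs 'i' = DIFFER
Position 3: 'q' vs 'd' = DIFFER
Position 4: 'i' vs 'a' = DIFFER
Total differences: 4

4


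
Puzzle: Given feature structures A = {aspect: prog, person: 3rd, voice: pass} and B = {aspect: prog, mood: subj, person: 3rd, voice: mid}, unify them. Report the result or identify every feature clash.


Compare features:
aspect: A=prog vs B=prog -> unified: prog
mood: A=_ vs B=subj -> unified: subj
person: A=3rd vs B=3rd -> unified: 3rd
voice: A=pass vs B=mid -> CLASH
Clash detected on feature 'voice' (pass vs mid); unification fails.

CLASH on 'voice' (pass vs mid)


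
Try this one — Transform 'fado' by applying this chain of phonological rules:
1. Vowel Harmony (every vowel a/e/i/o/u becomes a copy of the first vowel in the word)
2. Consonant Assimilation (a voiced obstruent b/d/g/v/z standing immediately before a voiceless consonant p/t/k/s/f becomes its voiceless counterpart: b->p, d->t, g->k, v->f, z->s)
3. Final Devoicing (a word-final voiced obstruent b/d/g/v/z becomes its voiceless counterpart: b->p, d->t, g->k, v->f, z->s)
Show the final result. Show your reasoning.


Starting form: 'fado'
Rule 1: Vowel Harmony: all vowels become 'a' (matching first vowel). 'fado' -> 'fada'
Rule 2: Consonant Assimilation: no voiced obstruent (b/d/g/v/z) stands immediately before a voiceless consonant (p/t/k/s/f). No change.
Rule 3: Final Devoicing: the word ends in the vowel 'a', not a consonant. No change.
Final form: 'fada'

fada


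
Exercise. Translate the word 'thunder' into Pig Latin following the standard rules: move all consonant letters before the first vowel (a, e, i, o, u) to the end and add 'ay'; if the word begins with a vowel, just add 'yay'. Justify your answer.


'thunder': move consonant cluster 'th' to end and add 'ay': 'underthay'.

underthay


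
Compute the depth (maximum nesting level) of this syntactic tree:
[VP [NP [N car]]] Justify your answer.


Count bracket nesting levels:
'[' at pos 0: depth = 1
'[' at pos 4: depth = 2
'[' at pos 8: depth = 3
Maximum depth reached: 3

3


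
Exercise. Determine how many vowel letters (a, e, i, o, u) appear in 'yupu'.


Vowels in 'yupu': u, u = 2 vowels.

2


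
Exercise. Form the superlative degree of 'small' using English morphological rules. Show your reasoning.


Apply superlative formation (add -est): 'small' -> 'smallest'.

smallest


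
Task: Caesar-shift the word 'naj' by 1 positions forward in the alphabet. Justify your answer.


Shift each letter by 1: n -> o, a -> b, j -> k. Result: 'obk'.

obk


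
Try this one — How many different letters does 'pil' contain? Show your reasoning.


Unique letters in 'pil': {i, l, p} = 3 distinct letters.

3


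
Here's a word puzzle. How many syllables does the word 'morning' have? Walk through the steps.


Break 'morning' into syllables: morn-ing -> morn | ing = 2 syllables

2 syllables


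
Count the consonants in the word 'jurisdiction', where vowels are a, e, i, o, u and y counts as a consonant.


Consonants in 'jurisdiction': j, r, s, d, c, t, n = 7 consonants.

7


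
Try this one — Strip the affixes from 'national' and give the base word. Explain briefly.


Remove suffix '-al' from 'national' to get root 'nation'.

nation


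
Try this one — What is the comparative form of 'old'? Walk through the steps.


Apply comparative formation (add -er): 'old' -> 'older'.

older


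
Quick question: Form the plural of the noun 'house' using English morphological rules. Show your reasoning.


Apply rule: Add -s. 'house' becomes 'houses'.

houses


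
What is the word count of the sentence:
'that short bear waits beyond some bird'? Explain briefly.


Split into words: that | short | bear | waits | beyond | some | bird = 7 words.

7


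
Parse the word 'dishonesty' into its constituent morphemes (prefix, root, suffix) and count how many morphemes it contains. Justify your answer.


Step 1: Identify prefix: 'dis' (meaning: not/apart)
Step 2: Identify root: 'honest'
Step 3: Identify suffix(es): 'y'
Decomposition: dis- (prefix: not/apart) + honest (root) + -y (suffix: quality)
Total morphemes: 3

3 morphemes (dis- (prefix: not/apart) + honest (root) + -y (suffix: quality))


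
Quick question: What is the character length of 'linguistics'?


Spell out 'linguistics' and number each letter: l(1), i(2), n(3), g(4), u(5), i(6), s(7), t(8), i(9), c(10), s(11). Total: 11 letters.

11


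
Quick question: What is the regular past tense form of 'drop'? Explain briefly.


Apply rule: Double final consonant and add -ed. 'drop' becomes 'dropped'.

dropped


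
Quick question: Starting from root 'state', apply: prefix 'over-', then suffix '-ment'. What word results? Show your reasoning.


Step 1: Add prefix 'over-' to 'state' = 'overstate'
Step 2: Add suffix '-ment' to 'overstate' = 'overstatement'

overstatement


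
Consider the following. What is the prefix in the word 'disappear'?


The word 'disappear' = 'dis' (prefix) + 'appear' (root). The prefix is 'dis'.

dis


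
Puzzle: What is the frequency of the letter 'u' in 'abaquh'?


Letter 'u' in 'abaquh': found at position(s) 5 = 1 occurrence(s).

1


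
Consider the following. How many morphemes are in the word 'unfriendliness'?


Decomposition: un- (prefix) + friend (root) + -ly (suffix) + -ness (suffix) = 4 morpheme(s)

4 morphemes
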